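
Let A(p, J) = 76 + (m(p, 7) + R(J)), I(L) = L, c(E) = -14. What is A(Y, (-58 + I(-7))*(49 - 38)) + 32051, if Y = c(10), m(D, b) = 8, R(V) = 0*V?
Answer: 32135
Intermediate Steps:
R(V) = 0
Y = -14
A(p, J) = 84 (A(p, J) = 76 + (8 + 0) = 76 + 8 = 84)
A(Y, (-58 + I(-7))*(49 - 38)) + 32051 = 84 + 32051 = 32135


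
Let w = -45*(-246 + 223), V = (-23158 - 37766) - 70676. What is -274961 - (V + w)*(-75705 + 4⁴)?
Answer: -9851273646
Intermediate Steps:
V = -131600 (V = -60924 - 70676 = -131600)
w = 1035 (w = -45*(-23) = 1035)
-274961 - (V + w)*(-75705 + 4⁴) = -274961 - (-131600 + 1035)*(-75705 + 4⁴) = -274961 - (-130565)*(-75705 + 256) = -274961 - (-130565)*(-75449) = -274961 - 1*9850998685 = -274961 - 9850998685 = -9851273646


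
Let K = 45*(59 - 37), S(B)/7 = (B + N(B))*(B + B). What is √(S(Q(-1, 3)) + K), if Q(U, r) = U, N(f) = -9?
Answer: √1130 ≈ 33.615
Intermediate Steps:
S(B) = 14*B*(-9 + B) (S(B) = 7*((B - 9)*(B + B)) = 7*((-9 + B)*(2*B)) = 7*(2*B*(-9 + B)) = 14*B*(-9 + B))
K = 990 (K = 45*22 = 990)
√(S(Q(-1, 3)) + K) = √(14*(-1)*(-9 - 1) + 990) = √(14*(-1)*(-10) + 990) = √(140 + 990) = √1130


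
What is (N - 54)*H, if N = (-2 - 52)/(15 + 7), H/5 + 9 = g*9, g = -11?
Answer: 335340/11 ≈ 30485.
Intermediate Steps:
H = -540 (H = -45 + 5*(-11*9) = -45 + 5*(-99) = -45 - 495 = -540)
N = -27/11 (N = -54/22 = -54*1/22 = -27/11 ≈ -2.4545)
(N - 54)*H = (-27/11 - 54)*(-540) = -621/11*(-540) = 335340/11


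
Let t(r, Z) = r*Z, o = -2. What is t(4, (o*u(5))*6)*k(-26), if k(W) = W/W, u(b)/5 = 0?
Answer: 0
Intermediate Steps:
u(b) = 0 (u(b) = 5*0 = 0)
k(W) = 1
t(r, Z) = Z*r
t(4, (o*u(5))*6)*k(-26) = ((-2*0*6)*4)*1 = ((0*6)*4)*1 = (0*4)*1 = 0*1 = 0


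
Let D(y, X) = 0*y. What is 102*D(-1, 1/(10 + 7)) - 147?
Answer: -147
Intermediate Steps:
D(y, X) = 0
102*D(-1, 1/(10 + 7)) - 147 = 102*0 - 147 = 0 - 147 = -147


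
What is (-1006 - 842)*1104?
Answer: -2040192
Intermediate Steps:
(-1006 - 842)*1104 = -1848*1104 = -2040192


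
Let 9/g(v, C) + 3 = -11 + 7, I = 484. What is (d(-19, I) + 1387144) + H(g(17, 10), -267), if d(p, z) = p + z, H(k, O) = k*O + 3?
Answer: 9715687/7 ≈ 1.3880e+6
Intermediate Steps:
g(v, C) = -9/7 (g(v, C) = 9/(-3 + (-11 + 7)) = 9/(-3 - 4) = 9/(-7) = 9*(-⅐) = -9/7)
H(k, O) = 3 + O*k (H(k, O) = O*k + 3 = 3 + O*k)
(d(-19, I) + 1387144) + H(g(17, 10), -267) = ((-19 + 484) + 1387144) + (3 - 267*(-9/7)) = (465 + 1387144) + (3 + 2403/7) = 1387609 + 2424/7 = 9715687/7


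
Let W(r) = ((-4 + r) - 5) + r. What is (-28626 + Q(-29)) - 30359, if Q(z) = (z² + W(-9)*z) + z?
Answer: -57390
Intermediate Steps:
W(r) = -9 + 2*r (W(r) = (-9 + r) + r = -9 + 2*r)
Q(z) = z² - 26*z (Q(z) = (z² + (-9 + 2*(-9))*z) + z = (z² + (-9 - 18)*z) + z = (z² - 27*z) + z = z² - 26*z)
(-28626 + Q(-29)) - 30359 = (-28626 - 29*(-26 - 29)) - 30359 = (-28626 - 29*(-55)) - 30359 = (-28626 + 1595) - 30359 = -27031 - 30359 = -57390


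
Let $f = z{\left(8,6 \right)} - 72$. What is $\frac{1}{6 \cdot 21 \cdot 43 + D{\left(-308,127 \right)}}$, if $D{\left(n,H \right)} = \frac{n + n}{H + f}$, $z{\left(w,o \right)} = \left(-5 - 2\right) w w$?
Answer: $\frac{393}{2129890} \approx 0.00018452$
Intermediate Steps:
$z{\left(w,o \right)} = - 7 w^{2}$
$f = -520$ ($f = - 7 \cdot 8^{2} - 72 = \left(-7\right) 64 - 72 = -448 - 72 = -520$)
$D{\left(n,H \right)} = \frac{2 n}{-520 + H}$ ($D{\left(n,H \right)} = \frac{n + n}{H - 520} = \frac{2 n}{-520 + H}$)
$\frac{1}{6 \cdot 21 \cdot 43 + D{\left(-308,127 \right)}} = \frac{1}{6 \cdot 21 \cdot 43 + 2 \left(-308\right) \frac{1}{-520 + 127}} = \frac{1}{126 \cdot 43 + 2 \left(-308\right) \frac{1}{-393}} = \frac{1}{5418 + 2 \left(-308\right) \left(- \frac{1}{393}\right)} = \frac{1}{5418 + \frac{616}{393}} = \frac{1}{\frac{2129890}{393}} = \frac{393}{2129890}$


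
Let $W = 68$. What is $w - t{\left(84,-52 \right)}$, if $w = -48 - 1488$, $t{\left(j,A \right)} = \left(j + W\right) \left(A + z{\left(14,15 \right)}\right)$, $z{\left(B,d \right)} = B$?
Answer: $4240$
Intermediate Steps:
$t{\left(j,A \right)} = \left(14 + A\right) \left(68 + j\right)$ ($t{\left(j,A \right)} = \left(j + 68\right) \left(A + 14\right) = \left(68 + j\right) \left(14 + A\right) = \left(14 + A\right) \left(68 + j\right)$)
$w = -1536$ ($w = -48 - 1488 = -1536$)
$w - t{\left(84,-52 \right)} = -1536 - \left(952 + 14 \cdot 84 + 68 \left(-52\right) - 4368\right) = -1536 - \left(952 + 1176 - 3536 - 4368\right) = -1536 - -5776 = -1536 + 5776 = 4240$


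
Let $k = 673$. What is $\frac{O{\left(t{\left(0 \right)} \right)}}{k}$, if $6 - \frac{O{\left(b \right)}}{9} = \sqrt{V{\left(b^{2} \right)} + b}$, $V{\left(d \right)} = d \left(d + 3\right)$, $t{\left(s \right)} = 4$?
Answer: $\frac{54}{673} - \frac{18 \sqrt{77}}{673} \approx -0.15446$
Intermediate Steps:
$V{\left(d \right)} = d \left(3 + d\right)$
$O{\left(b \right)} = 54 - 9 \sqrt{b + b^{2} \left(3 + b^{2}\right)}$ ($O{\left(b \right)} = 54 - 9 \sqrt{b^{2} \left(3 + b^{2}\right) + b} = 54 - 9 \sqrt{b + b^{2} \left(3 + b^{2}\right)}$)
$\frac{O{\left(t{\left(0 \right)} \right)}}{k} = \frac{54 - 9 \sqrt{4 \left(1 + 4 \left(3 + 4^{2}\right)\right)}}{673} = \left(54 - 9 \sqrt{4 \left(1 + 4 \left(3 + 16\right)\right)}\right) \frac{1}{673} = \left(54 - 9 \sqrt{4 \left(1 + 4 \cdot 19\right)}\right) \frac{1}{673} = \left(54 - 9 \sqrt{4 \left(1 + 76\right)}\right) \frac{1}{673} = \left(54 - 9 \sqrt{4 \cdot 77}\right) \frac{1}{673} = \left(54 - 9 \sqrt{308}\right) \frac{1}{673} = \left(54 - 9 \cdot 2 \sqrt{77}\right) \frac{1}{673} = \left(54 - 18 \sqrt{77}\right) \frac{1}{673} = \frac{54}{673} - \frac{18 \sqrt{77}}{673}$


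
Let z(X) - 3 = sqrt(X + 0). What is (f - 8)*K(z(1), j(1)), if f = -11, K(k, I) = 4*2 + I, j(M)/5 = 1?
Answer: -247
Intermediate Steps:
j(M) = 5 (j(M) = 5*1 = 5)
z(X) = 3 + sqrt(X) (z(X) = 3 + sqrt(X + 0) = 3 + sqrt(X))
K(k, I) = 8 + I
(f - 8)*K(z(1), j(1)) = (-11 - 8)*(8 + 5) = -19*13 = -247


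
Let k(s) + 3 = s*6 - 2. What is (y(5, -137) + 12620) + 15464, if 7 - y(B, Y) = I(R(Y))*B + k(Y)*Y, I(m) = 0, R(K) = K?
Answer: -85208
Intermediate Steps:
k(s) = -5 + 6*s (k(s) = -3 + (s*6 - 2) = -3 + (6*s - 2) = -3 + (-2 + 6*s) = -5 + 6*s)
y(B, Y) = 7 - Y*(-5 + 6*Y) (y(B, Y) = 7 - (0*B + (-5 + 6*Y)*Y) = 7 - (0 + Y*(-5 + 6*Y)) = 7 - Y*(-5 + 6*Y))
(y(5, -137) + 12620) + 15464 = ((7 - 1*(-137)*(-5 + 6*(-137))) + 12620) + 15464 = ((7 - 1*(-137)*(-5 - 822)) + 12620) + 15464 = ((7 - 1*(-137)*(-827)) + 12620) + 15464 = ((7 - 113299) + 12620) + 15464 = (-113292 + 12620) + 15464 = -100672 + 15464 = -85208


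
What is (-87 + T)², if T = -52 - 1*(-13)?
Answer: 15876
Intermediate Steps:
T = -39 (T = -52 + 13 = -39)
(-87 + T)² = (-87 - 39)² = (-126)² = 15876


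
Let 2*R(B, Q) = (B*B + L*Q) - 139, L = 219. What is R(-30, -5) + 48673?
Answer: 48506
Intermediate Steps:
R(B, Q) = -139/2 + B²/2 + 219*Q/2 (R(B, Q) = ((B*B + 219*Q) - 139)/2 = ((B² + 219*Q) - 139)/2 = (-139 + B² + 219*Q)/2 = -139/2 + B²/2 + 219*Q/2)
R(-30, -5) + 48673 = (-139/2 + (½)*(-30)² + (219/2)*(-5)) + 48673 = (-139/2 + (½)*900 - 1095/2) + 48673 = (-139/2 + 450 - 1095/2) + 48673 = -167 + 48673 = 48506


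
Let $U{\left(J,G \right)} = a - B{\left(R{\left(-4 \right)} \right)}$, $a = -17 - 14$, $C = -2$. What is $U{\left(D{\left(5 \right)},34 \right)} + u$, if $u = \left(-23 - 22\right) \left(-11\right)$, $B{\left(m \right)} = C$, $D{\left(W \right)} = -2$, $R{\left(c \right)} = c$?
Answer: $466$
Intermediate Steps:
$a = -31$ ($a = -17 - 14 = -31$)
$B{\left(m \right)} = -2$
$U{\left(J,G \right)} = -29$ ($U{\left(J,G \right)} = -31 - -2 = -31 + 2 = -29$)
$u = 495$ ($u = \left(-45\right) \left(-11\right) = 495$)
$U{\left(D{\left(5 \right)},34 \right)} + u = -29 + 495 = 466$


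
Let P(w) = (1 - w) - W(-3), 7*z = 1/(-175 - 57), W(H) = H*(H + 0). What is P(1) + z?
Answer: -14617/1624 ≈ -9.0006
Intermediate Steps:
W(H) = H² (W(H) = H*H = H²)
z = -1/1624 (z = 1/(7*(-175 - 57)) = (⅐)/(-232) = (⅐)*(-1/232) = -1/1624 ≈ -0.00061576)
P(w) = -8 - w (P(w) = (1 - w) - 1*(-3)² = (1 - w) - 1*9 = (1 - w) - 9 = -8 - w)
P(1) + z = (-8 - 1*1) - 1/1624 = (-8 - 1) - 1/1624 = -9 - 1/1624 = -14617/1624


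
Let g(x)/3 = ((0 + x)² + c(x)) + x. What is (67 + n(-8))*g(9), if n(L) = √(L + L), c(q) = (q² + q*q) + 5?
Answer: 51657 + 3084*I ≈ 51657.0 + 3084.0*I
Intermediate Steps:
c(q) = 5 + 2*q² (c(q) = (q² + q²) + 5 = 2*q² + 5 = 5 + 2*q²)
g(x) = 15 + 3*x + 9*x² (g(x) = 3*(((0 + x)² + (5 + 2*x²)) + x) = 3*((x² + (5 + 2*x²)) + x) = 3*((5 + 3*x²) + x) = 3*(5 + x + 3*x²) = 15 + 3*x + 9*x²)
n(L) = √2*√L (n(L) = √(2*L) = √2*√L)
(67 + n(-8))*g(9) = (67 + √2*√(-8))*(15 + 3*9 + 9*9²) = (67 + √2*(2*I*√2))*(15 + 27 + 9*81) = (67 + 4*I)*(15 + 27 + 729) = (67 + 4*I)*771 = 51657 + 3084*I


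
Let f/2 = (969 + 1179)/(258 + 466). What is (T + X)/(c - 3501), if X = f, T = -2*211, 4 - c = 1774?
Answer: 75308/954051 ≈ 0.078935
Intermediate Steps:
c = -1770 (c = 4 - 1*1774 = 4 - 1774 = -1770)
f = 1074/181 (f = 2*((969 + 1179)/(258 + 466)) = 2*(2148/724) = 2*(2148*(1/724)) = 2*(537/181) = 1074/181 ≈ 5.9337)
T = -422
X = 1074/181 ≈ 5.9337
(T + X)/(c - 3501) = (-422 + 1074/181)/(-1770 - 3501) = -75308/181/(-5271) = -75308/181*(-1/5271) = 75308/954051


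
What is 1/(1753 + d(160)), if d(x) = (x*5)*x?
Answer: 1/129753 ≈ 7.7070e-6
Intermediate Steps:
d(x) = 5*x² (d(x) = (5*x)*x = 5*x²)
1/(1753 + d(160)) = 1/(1753 + 5*160²) = 1/(1753 + 5*25600) = 1/(1753 + 128000) = 1/129753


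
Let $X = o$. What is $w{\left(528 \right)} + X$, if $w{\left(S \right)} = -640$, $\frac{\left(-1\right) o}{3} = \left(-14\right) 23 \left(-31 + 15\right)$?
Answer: $-16096$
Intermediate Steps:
$o = -15456$ ($o = - 3 \left(-14\right) 23 \left(-31 + 15\right) = - 3 \left(\left(-322\right) \left(-16\right)\right) = \left(-3\right) 5152 = -15456$)
$X = -15456$
$w{\left(528 \right)} + X = -640 - 15456 = -16096$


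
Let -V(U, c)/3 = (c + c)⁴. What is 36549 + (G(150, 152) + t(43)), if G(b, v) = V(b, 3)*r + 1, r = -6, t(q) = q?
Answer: 59921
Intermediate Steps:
V(U, c) = -48*c⁴ (V(U, c) = -3*(c + c)⁴ = -3*16*c⁴ = -48*c⁴)
G(b, v) = 23329 (G(b, v) = -48*3⁴*(-6) + 1 = -48*81*(-6) + 1 = -3888*(-6) + 1 = 23328 + 1 = 23329)
36549 + (G(150, 152) + t(43)) = 36549 + (23329 + 43) = 36549 + 23372 = 59921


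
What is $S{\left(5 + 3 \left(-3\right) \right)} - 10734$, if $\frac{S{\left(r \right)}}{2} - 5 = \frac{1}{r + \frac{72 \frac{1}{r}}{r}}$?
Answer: $-10720$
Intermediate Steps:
$S{\left(r \right)} = 10 + \frac{2}{r + \frac{72}{r^{2}}}$ ($S{\left(r \right)} = 10 + \frac{2}{r + \frac{72 \frac{1}{r}}{r}} = 10 + \frac{2}{r + \frac{72}{r^{2}}}$)
$S{\left(5 + 3 \left(-3\right) \right)} - 10734 = \frac{2 \left(360 + \left(5 + 3 \left(-3\right)\right)^{2} + 5 \left(5 + 3 \left(-3\right)\right)^{3}\right)}{72 + \left(5 + 3 \left(-3\right)\right)^{3}} - 10734 = \frac{2 \left(360 + \left(5 - 9\right)^{2} + 5 \left(5 - 9\right)^{3}\right)}{72 + \left(5 - 9\right)^{3}} - 10734 = \frac{2 \left(360 + \left(-4\right)^{2} + 5 \left(-4\right)^{3}\right)}{72 + \left(-4\right)^{3}} - 10734 = \frac{2 \left(360 + 16 + 5 \left(-64\right)\right)}{72 - 64} - 10734 = \frac{2 \left(360 + 16 - 320\right)}{8} - 10734 = 2 \cdot \frac{1}{8} \cdot 56 - 10734 = 14 - 10734 = -10720$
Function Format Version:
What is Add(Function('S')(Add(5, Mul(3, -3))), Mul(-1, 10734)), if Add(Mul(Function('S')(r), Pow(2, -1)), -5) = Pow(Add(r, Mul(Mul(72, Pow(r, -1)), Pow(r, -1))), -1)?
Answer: -10720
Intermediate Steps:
Function('S')(r) = Add(10, Mul(2, Pow(Add(r, Mul(72, Pow(r, -2))), -1))) (Function('S')(r) = Add(10, Mul(2, Pow(Add(r, Mul(Mul(72, Pow(r, -1)), Pow(r, -1))), -1))) = Add(10, Mul(2, Pow(Add(r, Mul(72, Pow(r, -2))), -1))))
Add(Function('S')(Add(5, Mul(3, -3))), Mul(-1, 10734)) = Add(Mul(2, Pow(Add(72, Pow(Add(5, Mul(3, -3)), 3)), -1), Add(360, Pow(Add(5, Mul(3, -3)), 2), Mul(5, Pow(Add(5, Mul(3, -3)), 3)))), Mul(-1, 10734)) = Add(Mul(2, Pow(Add(72, Pow(Add(5, -9), 3)), -1), Add(360, Pow(Add(5, -9), 2), Mul(5, Pow(Add(5, -9), 3)))), -10734) = Add(Mul(2, Pow(Add(72, Pow(-4, 3)), -1), Add(360, Pow(-4, 2), Mul(5, Pow(-4, 3)))), -10734) = Add(Mul(2, Pow(Add(72, -64), -1), Add(360, 16, Mul(5, -64))), -10734) = Add(Mul(2, Pow(8, -1), Add(360, 16, -320)), -10734) = Add(Mul(2, Rational(1, 8), 56), -10734) = Add(14, -10734) = -10720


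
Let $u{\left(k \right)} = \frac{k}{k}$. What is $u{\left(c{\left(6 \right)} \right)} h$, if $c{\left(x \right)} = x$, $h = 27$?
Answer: $27$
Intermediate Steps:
$u{\left(k \right)} = 1$
$u{\left(c{\left(6 \right)} \right)} h = 1 \cdot 27 = 27$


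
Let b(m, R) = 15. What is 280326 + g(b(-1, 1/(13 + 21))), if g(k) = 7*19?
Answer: 280459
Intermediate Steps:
g(k) = 133
280326 + g(b(-1, 1/(13 + 21))) = 280326 + 133 = 280459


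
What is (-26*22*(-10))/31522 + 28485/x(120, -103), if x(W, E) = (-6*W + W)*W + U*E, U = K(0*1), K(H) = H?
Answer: -5400713/25217600 ≈ -0.21416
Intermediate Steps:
U = 0 (U = 0*1 = 0)
x(W, E) = -5*W**2 (x(W, E) = (-6*W + W)*W + 0*E = (-5*W)*W + 0 = -5*W**2 + 0 = -5*W**2)
(-26*22*(-10))/31522 + 28485/x(120, -103) = (-26*22*(-10))/31522 + 28485/((-5*120**2)) = -572*(-10)*(1/31522) + 28485/((-5*14400)) = 5720*(1/31522) + 28485/(-72000) = 2860/15761 + 28485*(-1/72000) = 2860/15761 - 633/1600 = -5400713/25217600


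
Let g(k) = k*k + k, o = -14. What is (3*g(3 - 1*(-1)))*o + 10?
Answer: -830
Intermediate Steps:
g(k) = k + k² (g(k) = k² + k = k + k²)
(3*g(3 - 1*(-1)))*o + 10 = (3*((3 - 1*(-1))*(1 + (3 - 1*(-1)))))*(-14) + 10 = (3*((3 + 1)*(1 + (3 + 1))))*(-14) + 10 = (3*(4*(1 + 4)))*(-14) + 10 = (3*(4*5))*(-14) + 10 = (3*20)*(-14) + 10 = 60*(-14) + 10 = -840 + 10 = -830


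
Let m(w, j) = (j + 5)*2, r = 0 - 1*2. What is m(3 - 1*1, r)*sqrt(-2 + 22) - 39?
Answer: -39 + 12*sqrt(5) ≈ -12.167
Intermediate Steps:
r = -2 (r = 0 - 2 = -2)
m(w, j) = 10 + 2*j (m(w, j) = (5 + j)*2 = 10 + 2*j)
m(3 - 1*1, r)*sqrt(-2 + 22) - 39 = (10 + 2*(-2))*sqrt(-2 + 22) - 39 = (10 - 4)*sqrt(20) - 39 = 6*(2*sqrt(5)) - 39 = 12*sqrt(5) - 39 = -39 + 12*sqrt(5)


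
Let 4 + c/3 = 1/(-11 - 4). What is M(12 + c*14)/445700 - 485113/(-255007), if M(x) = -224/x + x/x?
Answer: 85837545089399/45121678100300 ≈ 1.9024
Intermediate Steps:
c = -61/5 (c = -12 + 3/(-11 - 4) = -12 + 3/(-15) = -12 + 3*(-1/15) = -12 - ⅕ = -61/5 ≈ -12.200)
M(x) = 1 - 224/x (M(x) = -224/x + 1 = 1 - 224/x)
M(12 + c*14)/445700 - 485113/(-255007) = ((-224 + (12 - 61/5*14))/(12 - 61/5*14))/445700 - 485113/(-255007) = ((-224 + (12 - 854/5))/(12 - 854/5))*(1/445700) - 485113*(-1/255007) = ((-224 - 794/5)/(-794/5))*(1/445700) + 485113/255007 = -5/794*(-1914/5)*(1/445700) + 485113/255007 = (957/397)*(1/445700) + 485113/255007 = 957/176942900 + 485113/255007 = 85837545089399/45121678100300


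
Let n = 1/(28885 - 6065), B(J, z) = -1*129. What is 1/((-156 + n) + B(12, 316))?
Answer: -22820/6503699 ≈ -0.0035088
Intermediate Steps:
B(J, z) = -129
n = 1/22820 ≈ 4.3821e-5
1/((-156 + n) + B(12, 316)) = 1/((-156 + 1/22820) - 129) = 1/(-3559919/22820 - 129) = 1/(-6503699/22820) = -22820/6503699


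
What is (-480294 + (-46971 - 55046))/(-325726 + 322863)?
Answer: 582311/2863 ≈ 203.39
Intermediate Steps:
(-480294 + (-46971 - 55046))/(-325726 + 322863) = (-480294 - 102017)/(-2863) = -582311*(-1/2863) = 582311/2863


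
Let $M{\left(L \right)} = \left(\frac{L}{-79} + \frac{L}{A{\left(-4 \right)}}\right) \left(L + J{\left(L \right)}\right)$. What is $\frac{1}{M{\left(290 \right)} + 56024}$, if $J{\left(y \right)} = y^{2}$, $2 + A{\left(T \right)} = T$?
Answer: $- \frac{79}{342276354} \approx -2.3081 \cdot 10^{-7}$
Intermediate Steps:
$A{\left(T \right)} = -2 + T$
$M{\left(L \right)} = - \frac{85 L \left(L + L^{2}\right)}{474}$ ($M{\left(L \right)} = \left(\frac{L}{-79} + \frac{L}{-2 - 4}\right) \left(L + L^{2}\right) = \left(L \left(- \frac{1}{79}\right) + \frac{L}{-6}\right) \left(L + L^{2}\right) = \left(- \frac{L}{79} + L \left(- \frac{1}{6}\right)\right) \left(L + L^{2}\right) = \left(- \frac{L}{79} - \frac{L}{6}\right) \left(L + L^{2}\right) = - \frac{85 L}{474} \left(L + L^{2}\right) = - \frac{85 L \left(L + L^{2}\right)}{474}$)
$\frac{1}{M{\left(290 \right)} + 56024} = \frac{1}{- \frac{85 \cdot 290^{2} \left(1 + 290\right)}{474} + 56024} = \frac{1}{\left(- \frac{85}{474}\right) 84100 \cdot 291 + 56024} = \frac{1}{- \frac{346702250}{79} + 56024} = \frac{1}{- \frac{342276354}{79}} = - \frac{79}{342276354}$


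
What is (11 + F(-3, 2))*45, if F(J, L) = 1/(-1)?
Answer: 450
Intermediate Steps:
F(J, L) = -1
(11 + F(-3, 2))*45 = (11 - 1)*45 = 10*45 = 450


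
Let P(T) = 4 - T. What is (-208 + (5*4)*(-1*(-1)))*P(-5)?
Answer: -1692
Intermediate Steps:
(-208 + (5*4)*(-1*(-1)))*P(-5) = (-208 + (5*4)*(-1*(-1)))*(4 - 1*(-5)) = (-208 + 20*1)*(4 + 5) = (-208 + 20)*9 = -188*9 = -1692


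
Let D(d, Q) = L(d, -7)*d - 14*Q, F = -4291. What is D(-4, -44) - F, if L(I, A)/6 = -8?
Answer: 5099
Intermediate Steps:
L(I, A) = -48 (L(I, A) = 6*(-8) = -48)
D(d, Q) = -48*d - 14*Q
D(-4, -44) - F = (-48*(-4) - 14*(-44)) - 1*(-4291) = (192 + 616) + 4291 = 808 + 4291 = 5099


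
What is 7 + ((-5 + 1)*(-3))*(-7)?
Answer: -77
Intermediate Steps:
7 + ((-5 + 1)*(-3))*(-7) = 7 - 4*(-3)*(-7) = 7 + 12*(-7) = 7 - 84 = -77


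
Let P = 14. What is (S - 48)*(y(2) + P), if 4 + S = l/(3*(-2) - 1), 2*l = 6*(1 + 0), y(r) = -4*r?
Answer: -2202/7 ≈ -314.57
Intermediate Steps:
l = 3 (l = (6*(1 + 0))/2 = (6*1)/2 = (½)*6 = 3)
S = -31/7 (S = -4 + 3/(3*(-2) - 1) = -4 + 3/(-6 - 1) = -4 + 3/(-7) = -4 + 3*(-⅐) = -4 - 3/7 = -31/7 ≈ -4.4286)
(S - 48)*(y(2) + P) = (-31/7 - 48)*(-4*2 + 14) = -367*(-8 + 14)/7 = -367/7*6 = -2202/7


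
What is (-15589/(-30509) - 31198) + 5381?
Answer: -787635264/30509 ≈ -25817.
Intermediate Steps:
(-15589/(-30509) - 31198) + 5381 = (-15589*(-1/30509) - 31198) + 5381 = (15589/30509 - 31198) + 5381 = -951804193/30509 + 5381 = -787635264/30509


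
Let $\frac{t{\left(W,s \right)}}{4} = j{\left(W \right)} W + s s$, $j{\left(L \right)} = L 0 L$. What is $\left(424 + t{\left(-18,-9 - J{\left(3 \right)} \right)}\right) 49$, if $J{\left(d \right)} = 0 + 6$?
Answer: $64876$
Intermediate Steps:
$J{\left(d \right)} = 6$
$j{\left(L \right)} = 0$ ($j{\left(L \right)} = 0 L = 0$)
$t{\left(W,s \right)} = 4 s^{2}$ ($t{\left(W,s \right)} = 4 \left(0 W + s s\right) = 4 \left(0 + s^{2}\right) = 4 s^{2}$)
$\left(424 + t{\left(-18,-9 - J{\left(3 \right)} \right)}\right) 49 = \left(424 + 4 \left(-9 - 6\right)^{2}\right) 49 = \left(424 + 4 \left(-15\right)^{2}\right) 49 = \left(424 + 4 \cdot 225\right) 49 = \left(424 + 900\right) 49 = 1324 \cdot 49 = 64876$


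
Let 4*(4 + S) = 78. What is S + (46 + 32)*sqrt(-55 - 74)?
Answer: 31/2 + 78*I*sqrt(129) ≈ 15.5 + 885.91*I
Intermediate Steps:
S = 31/2 (S = -4 + (1/4)*78 = -4 + 39/2 = 31/2 ≈ 15.500)
S + (46 + 32)*sqrt(-55 - 74) = 31/2 + (46 + 32)*sqrt(-55 - 74) = 31/2 + 78*sqrt(-129) = 31/2 + 78*(I*sqrt(129)) = 31/2 + 78*I*sqrt(129)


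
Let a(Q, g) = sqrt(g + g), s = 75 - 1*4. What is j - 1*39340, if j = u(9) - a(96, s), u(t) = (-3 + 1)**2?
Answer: -39336 - sqrt(142) ≈ -39348.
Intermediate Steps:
s = 71 (s = 75 - 4 = 71)
u(t) = 4 (u(t) = (-2)**2 = 4)
a(Q, g) = sqrt(2)*sqrt(g) (a(Q, g) = sqrt(2*g) = sqrt(2)*sqrt(g))
j = 4 - sqrt(142) (j = 4 - sqrt(2)*sqrt(71) = 4 - sqrt(142) ≈ -7.9164)
j - 1*39340 = (4 - sqrt(142)) - 1*39340 = (4 - sqrt(142)) - 39340 = -39336 - sqrt(142)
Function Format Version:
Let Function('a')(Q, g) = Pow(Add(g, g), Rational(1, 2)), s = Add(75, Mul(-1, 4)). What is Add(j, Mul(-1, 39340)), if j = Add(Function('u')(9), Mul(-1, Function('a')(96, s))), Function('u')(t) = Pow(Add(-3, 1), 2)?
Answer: Add(-39336, Mul(-1, Pow(142, Rational(1, 2)))) ≈ -39348.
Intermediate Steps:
s = 71 (s = Add(75, -4) = 71)
Function('u')(t) = 4 (Function('u')(t) = Pow(-2, 2) = 4)
Function('a')(Q, g) = Mul(Pow(2, Rational(1, 2)), Pow(g, Rational(1, 2))) (Function('a')(Q, g) = Pow(Mul(2, g), Rational(1, 2)) = Mul(Pow(2, Rational(1, 2)), Pow(g, Rational(1, 2))))
j = Add(4, Mul(-1, Pow(142, Rational(1, 2)))) (j = Add(4, Mul(-1, Mul(Pow(2, Rational(1, 2)), Pow(71, Rational(1, 2))))) = Add(4, Mul(-1, Pow(142, Rational(1, 2)))) ≈ -7.9164)
Add(j, Mul(-1, 39340)) = Add(Add(4, Mul(-1, Pow(142, Rational(1, 2)))), Mul(-1, 39340)) = Add(Add(4, Mul(-1, Pow(142, Rational(1, 2)))), -39340) = Add(-39336, Mul(-1, Pow(142, Rational(1, 2))))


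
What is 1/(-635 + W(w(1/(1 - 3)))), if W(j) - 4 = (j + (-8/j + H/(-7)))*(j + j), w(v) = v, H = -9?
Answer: -14/9069 ≈ -0.0015437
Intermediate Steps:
W(j) = 4 + 2*j*(9/7 + j - 8/j) (W(j) = 4 + (j + (-8/j - 9/(-7)))*(j + j) = 4 + (j + (-8/j - 9*(-⅐)))*(2*j) = 4 + (j + (-8/j + 9/7))*(2*j) = 4 + (j + (9/7 - 8/j))*(2*j) = 4 + (9/7 + j - 8/j)*(2*j) = 4 + 2*j*(9/7 + j - 8/j))
1/(-635 + W(w(1/(1 - 3)))) = 1/(-635 + (-12 + 2*(1/(1 - 3))² + 18/(7*(1 - 3)))) = 1/(-635 + (-12 + 2*(1/(-2))² + (18/7)/(-2))) = 1/(-635 + (-12 + 2*(-½)² + (18/7)*(-½))) = 1/(-635 + (-12 + 2*(¼) - 9/7)) = 1/(-635 + (-12 + ½ - 9/7)) = 1/(-635 - 179/14) = 1/(-9069/14) = -14/9069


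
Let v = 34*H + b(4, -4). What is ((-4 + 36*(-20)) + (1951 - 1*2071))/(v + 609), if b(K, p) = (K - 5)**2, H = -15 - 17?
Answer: 422/239 ≈ 1.7657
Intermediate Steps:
H = -32
b(K, p) = (-5 + K)**2
v = -1087 (v = 34*(-32) + (-5 + 4)**2 = -1088 + (-1)**2 = -1088 + 1 = -1087)
((-4 + 36*(-20)) + (1951 - 1*2071))/(v + 609) = ((-4 + 36*(-20)) + (1951 - 1*2071))/(-1087 + 609) = ((-4 - 720) + (1951 - 2071))/(-478) = (-724 - 120)*(-1/478) = -844*(-1/478) = 422/239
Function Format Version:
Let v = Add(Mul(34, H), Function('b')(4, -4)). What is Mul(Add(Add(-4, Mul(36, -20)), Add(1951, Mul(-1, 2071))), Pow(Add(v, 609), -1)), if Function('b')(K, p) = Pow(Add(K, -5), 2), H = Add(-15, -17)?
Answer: Rational(422, 239) ≈ 1.7657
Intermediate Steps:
H = -32
Function('b')(K, p) = Pow(Add(-5, K), 2)
v = -1087 (v = Add(Mul(34, -32), Pow(Add(-5, 4), 2)) = Add(-1088, Pow(-1, 2)) = Add(-1088, 1) = -1087)
Mul(Add(Add(-4, Mul(36, -20)), Add(1951, Mul(-1, 2071))), Pow(Add(v, 609), -1)) = Mul(Add(Add(-4, Mul(36, -20)), Add(1951, Mul(-1, 2071))), Pow(Add(-1087, 609), -1)) = Mul(Add(Add(-4, -720), Add(1951, -2071)), Pow(-478, -1)) = Mul(Add(-724, -120), Rational(-1, 478)) = Mul(-844, Rational(-1, 478)) = Rational(422, 239)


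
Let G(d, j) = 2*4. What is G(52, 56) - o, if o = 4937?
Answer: -4929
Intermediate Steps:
G(d, j) = 8
G(52, 56) - o = 8 - 1*4937 = 8 - 4937 = -4929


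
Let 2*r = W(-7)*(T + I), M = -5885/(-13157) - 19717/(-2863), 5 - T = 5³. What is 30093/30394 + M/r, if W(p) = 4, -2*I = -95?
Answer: 22281298170497/23715705248690 ≈ 0.93952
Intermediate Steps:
I = 95/2 (I = -½*(-95) = 95/2 ≈ 47.500)
T = -120 (T = 5 - 1*5³ = 5 - 1*125 = 5 - 125 = -120)
M = 276265324/37668491 (M = -5885*(-1/13157) - 19717*(-1/2863) = 5885/13157 + 19717/2863 = 276265324/37668491 ≈ 7.3341)
r = -145 (r = (4*(-120 + 95/2))/2 = (4*(-145/2))/2 = (½)*(-290) = -145)
30093/30394 + M/r = 30093/30394 + (276265324/37668491)/(-145) = 30093*(1/30394) + (276265324/37668491)*(-1/145) = 4299/4342 - 276265324/5461931195 = 22281298170497/23715705248690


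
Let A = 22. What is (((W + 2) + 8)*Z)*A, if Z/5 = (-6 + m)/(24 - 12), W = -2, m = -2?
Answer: -1760/3 ≈ -586.67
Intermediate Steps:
Z = -10/3 (Z = 5*((-6 - 2)/(24 - 12)) = 5*(-8/12) = 5*(-8*1/12) = 5*(-⅔) = -10/3 ≈ -3.3333)
(((W + 2) + 8)*Z)*A = (((-2 + 2) + 8)*(-10/3))*22 = ((0 + 8)*(-10/3))*22 = (8*(-10/3))*22 = -80/3*22 = -1760/3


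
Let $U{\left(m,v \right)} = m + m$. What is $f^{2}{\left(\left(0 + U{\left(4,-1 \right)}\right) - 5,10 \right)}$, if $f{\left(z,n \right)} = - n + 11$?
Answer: $1$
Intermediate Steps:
$U{\left(m,v \right)} = 2 m$
$f{\left(z,n \right)} = 11 - n$
$f^{2}{\left(\left(0 + U{\left(4,-1 \right)}\right) - 5,10 \right)} = \left(11 - 10\right)^{2} = 1^{2} = 1$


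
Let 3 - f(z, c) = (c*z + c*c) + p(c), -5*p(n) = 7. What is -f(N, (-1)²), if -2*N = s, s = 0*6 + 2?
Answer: -22/5 ≈ -4.4000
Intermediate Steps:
p(n) = -7/5 (p(n) = -⅕*7 = -7/5)
s = 2 (s = 0 + 2 = 2)
N = -1 (N = -½*2 = -1)
f(z, c) = 22/5 - c² - c*z (f(z, c) = 3 - ((c*z + c*c) - 7/5) = 3 - ((c*z + c²) - 7/5) = 3 - ((c² + c*z) - 7/5) = 3 - (-7/5 + c² + c*z) = 3 + (7/5 - c² - c*z) = 22/5 - c² - c*z)
-f(N, (-1)²) = -(22/5 - ((-1)²)² - 1*(-1)²*(-1)) = -(22/5 - 1*1² - 1*1*(-1)) = -(22/5 - 1*1 + 1) = -(22/5 - 1 + 1) = -1*22/5 = -22/5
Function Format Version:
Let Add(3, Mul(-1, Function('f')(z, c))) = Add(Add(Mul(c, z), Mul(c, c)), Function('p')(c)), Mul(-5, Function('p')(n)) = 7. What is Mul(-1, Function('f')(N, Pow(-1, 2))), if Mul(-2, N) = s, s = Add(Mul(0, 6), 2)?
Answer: Rational(-22, 5) ≈ -4.4000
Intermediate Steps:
Function('p')(n) = Rational(-7, 5) (Function('p')(n) = Mul(Rational(-1, 5), 7) = Rational(-7, 5))
s = 2 (s = Add(0, 2) = 2)
N = -1 (N = Mul(Rational(-1, 2), 2) = -1)
Function('f')(z, c) = Add(Rational(22, 5), Mul(-1, Pow(c, 2)), Mul(-1, c, z)) (Function('f')(z, c) = Add(3, Mul(-1, Add(Add(Mul(c, z), Mul(c, c)), Rational(-7, 5)))) = Add(3, Mul(-1, Add(Add(Mul(c, z), Pow(c, 2)), Rational(-7, 5)))) = Add(3, Mul(-1, Add(Add(Pow(c, 2), Mul(c, z)), Rational(-7, 5)))) = Add(3, Mul(-1, Add(Rational(-7, 5), Pow(c, 2), Mul(c, z)))) = Add(3, Add(Rational(7, 5), Mul(-1, Pow(c, 2)), Mul(-1, c, z))) = Add(Rational(22, 5), Mul(-1, Pow(c, 2)), Mul(-1, c, z)))
Mul(-1, Function('f')(N, Pow(-1, 2))) = Mul(-1, Add(Rational(22, 5), Mul(-1, Pow(Pow(-1, 2), 2)), Mul(-1, Pow(-1, 2), -1))) = Mul(-1, Add(Rational(22, 5), Mul(-1, Pow(1, 2)), Mul(-1, 1, -1))) = Mul(-1, Add(Rational(22, 5), Mul(-1, 1), 1)) = Mul(-1, Add(Rational(22, 5), -1, 1)) = Mul(-1, Rational(22, 5)) = Rational(-22, 5)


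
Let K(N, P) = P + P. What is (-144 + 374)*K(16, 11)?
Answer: 5060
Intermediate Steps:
K(N, P) = 2*P
(-144 + 374)*K(16, 11) = (-144 + 374)*(2*11) = 230*22 = 5060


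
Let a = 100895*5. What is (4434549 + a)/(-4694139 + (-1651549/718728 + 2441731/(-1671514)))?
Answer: -2966782602464114304/2819686859164517021 ≈ -1.0522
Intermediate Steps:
a = 504475
(4434549 + a)/(-4694139 + (-1651549/718728 + 2441731/(-1671514))) = (4434549 + 504475)/(-4694139 + (-1651549/718728 + 2441731/(-1671514))) = 4939024/(-4694139 + (-1651549*1/718728 + 2441731*(-1/1671514))) = 4939024/(-4694139 + (-1651549/718728 - 2441731/1671514)) = 4939024/(-4694139 - 2257763856677/600681957096) = 4939024/(-2819686859164517021/600681957096) = 4939024*(-600681957096/2819686859164517021) = -2966782602464114304/2819686859164517021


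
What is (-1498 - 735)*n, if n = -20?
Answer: 44660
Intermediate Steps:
(-1498 - 735)*n = (-1498 - 735)*(-20) = -2233*(-20) = 44660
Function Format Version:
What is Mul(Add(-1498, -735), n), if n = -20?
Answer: 44660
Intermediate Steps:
Mul(Add(-1498, -735), n) = Mul(Add(-1498, -735), -20) = Mul(-2233, -20) = 44660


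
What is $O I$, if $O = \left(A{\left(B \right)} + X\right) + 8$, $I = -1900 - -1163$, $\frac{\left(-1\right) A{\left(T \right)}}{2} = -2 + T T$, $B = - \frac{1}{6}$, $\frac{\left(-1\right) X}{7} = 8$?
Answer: $\frac{584441}{18} \approx 32469.0$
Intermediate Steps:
$X = -56$ ($X = \left(-7\right) 8 = -56$)
$B = - \frac{1}{6}$ ($B = \left(-1\right) \frac{1}{6} = - \frac{1}{6} \approx -0.16667$)
$A{\left(T \right)} = 4 - 2 T^{2}$ ($A{\left(T \right)} = - 2 \left(-2 + T T\right) = - 2 \left(-2 + T^{2}\right) = 4 - 2 T^{2}$)
$I = -737$ ($I = -1900 + 1163 = -737$)
$O = - \frac{793}{18}$ ($O = \left(\left(4 - 2 \left(- \frac{1}{6}\right)^{2}\right) - 56\right) + 8 = \left(\left(4 - \frac{1}{18}\right) - 56\right) + 8 = \left(\frac{71}{18} - 56\right) + 8 = - \frac{937}{18} + 8 = - \frac{793}{18} \approx -44.056$)
$O I = \left(- \frac{793}{18}\right) \left(-737\right) = \frac{584441}{18}$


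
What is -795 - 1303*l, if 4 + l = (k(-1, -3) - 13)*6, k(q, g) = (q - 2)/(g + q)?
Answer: 200375/2 ≈ 1.0019e+5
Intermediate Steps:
k(q, g) = (-2 + q)/(g + q)
l = -155/2 (l = -4 + ((-2 - 1)/(-3 - 1) - 13)*6 = -4 + (-3/(-4) - 13)*6 = -4 + (-¼*(-3) - 13)*6 = -4 + (¾ - 13)*6 = -4 - 49/4*6 = -4 - 147/2 = -155/2 ≈ -77.500)
-795 - 1303*l = -795 - 1303*(-155/2) = -795 + 201965/2 = 200375/2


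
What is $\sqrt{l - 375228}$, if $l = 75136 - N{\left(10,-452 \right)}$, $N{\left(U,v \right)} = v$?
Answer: $2 i \sqrt{74910} \approx 547.39 i$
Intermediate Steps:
$l = 75588$ ($l = 75136 - -452 = 75136 + 452 = 75588$)
$\sqrt{l - 375228} = \sqrt{75588 - 375228} = \sqrt{-299640} = 2 i \sqrt{74910}$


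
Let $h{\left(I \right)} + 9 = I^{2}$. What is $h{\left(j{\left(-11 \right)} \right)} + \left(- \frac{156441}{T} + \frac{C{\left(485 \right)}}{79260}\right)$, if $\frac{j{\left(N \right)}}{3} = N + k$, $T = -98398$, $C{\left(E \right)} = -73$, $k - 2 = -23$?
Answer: $\frac{35909009962483}{3899512740} \approx 9208.6$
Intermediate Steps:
$k = -21$ ($k = 2 - 23 = -21$)
$j{\left(N \right)} = -63 + 3 N$ ($j{\left(N \right)} = 3 \left(N - 21\right) = 3 \left(-21 + N\right) = -63 + 3 N$)
$h{\left(I \right)} = -9 + I^{2}$
$h{\left(j{\left(-11 \right)} \right)} + \left(- \frac{156441}{T} + \frac{C{\left(485 \right)}}{79260}\right) = \left(-9 + \left(-63 + 3 \left(-11\right)\right)^{2}\right) - \left(- \frac{156441}{98398} + \frac{73}{79260}\right) = \left(-9 + \left(-63 - 33\right)^{2}\right) - - \frac{6196165303}{3899512740} = \left(-9 + \left(-96\right)^{2}\right) + \left(\frac{156441}{98398} - \frac{73}{79260}\right) = \left(-9 + 9216\right) + \frac{6196165303}{3899512740} = 9207 + \frac{6196165303}{3899512740} = \frac{35909009962483}{3899512740}$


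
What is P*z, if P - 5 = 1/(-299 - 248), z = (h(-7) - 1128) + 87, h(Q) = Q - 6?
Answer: -2881636/547 ≈ -5268.1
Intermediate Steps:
h(Q) = -6 + Q
z = -1054 (z = ((-6 - 7) - 1128) + 87 = (-13 - 1128) + 87 = -1141 + 87 = -1054)
P = 2734/547 (P = 5 + 1/(-299 - 248) = 5 + 1/(-547) = 5 - 1/547 = 2734/547 ≈ 4.9982)
P*z = (2734/547)*(-1054) = -2881636/547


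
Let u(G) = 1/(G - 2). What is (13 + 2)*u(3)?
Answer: 15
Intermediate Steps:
u(G) = 1/(-2 + G)
(13 + 2)*u(3) = (13 + 2)/(-2 + 3) = 15/1 = 15*1 = 15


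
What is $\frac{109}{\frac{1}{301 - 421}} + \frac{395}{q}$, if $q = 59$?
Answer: $- \frac{771325}{59} \approx -13073.0$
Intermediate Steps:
$\frac{109}{\frac{1}{301 - 421}} + \frac{395}{q} = \frac{109}{\frac{1}{301 - 421}} + \frac{395}{59} = \frac{109}{\frac{1}{-120}} + 395 \cdot \frac{1}{59} = \frac{109}{- \frac{1}{120}} + \frac{395}{59} = 109 \left(-120\right) + \frac{395}{59} = -13080 + \frac{395}{59} = - \frac{771325}{59}$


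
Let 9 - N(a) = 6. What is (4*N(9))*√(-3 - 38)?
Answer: 12*I*√41 ≈ 76.838*I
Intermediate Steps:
N(a) = 3 (N(a) = 9 - 1*6 = 9 - 6 = 3)
(4*N(9))*√(-3 - 38) = (4*3)*√(-3 - 38) = 12*√(-41) = 12*(I*√41) = 12*I*√41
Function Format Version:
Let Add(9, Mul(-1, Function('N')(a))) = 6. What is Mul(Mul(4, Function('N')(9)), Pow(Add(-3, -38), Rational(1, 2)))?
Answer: Mul(12, I, Pow(41, Rational(1, 2))) ≈ Mul(76.838, I)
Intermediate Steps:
Function('N')(a) = 3 (Function('N')(a) = Add(9, Mul(-1, 6)) = Add(9, -6) = 3)
Mul(Mul(4, Function('N')(9)), Pow(Add(-3, -38), Rational(1, 2))) = Mul(Mul(4, 3), Pow(Add(-3, -38), Rational(1, 2))) = Mul(12, Pow(-41, Rational(1, 2))) = Mul(12, Mul(I, Pow(41, Rational(1, 2)))) = Mul(12, I, Pow(41, Rational(1, 2)))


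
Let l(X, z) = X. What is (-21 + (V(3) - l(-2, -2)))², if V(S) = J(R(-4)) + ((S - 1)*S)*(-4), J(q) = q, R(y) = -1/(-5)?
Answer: 45796/25 ≈ 1831.8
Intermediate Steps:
R(y) = ⅕ (R(y) = -1*(-⅕) = ⅕)
V(S) = ⅕ - 4*S*(-1 + S) (V(S) = ⅕ + ((S - 1)*S)*(-4) = ⅕ + ((-1 + S)*S)*(-4) = ⅕ + (S*(-1 + S))*(-4) = ⅕ - 4*S*(-1 + S))
(-21 + (V(3) - l(-2, -2)))² = (-21 + ((⅕ - 4*3² + 4*3) - 1*(-2)))² = (-21 + ((⅕ - 4*9 + 12) + 2))² = (-21 + ((⅕ - 36 + 12) + 2))² = (-21 + (-119/5 + 2))² = (-21 - 109/5)² = (-214/5)² = 45796/25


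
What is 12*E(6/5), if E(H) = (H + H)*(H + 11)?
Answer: 8784/25 ≈ 351.36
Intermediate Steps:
E(H) = 2*H*(11 + H) (E(H) = (2*H)*(11 + H) = 2*H*(11 + H))
12*E(6/5) = 12*(2*(6/5)*(11 + 6/5)) = 12*(2*(6/5)*(61/5)) = 12*(732/25) = 8784/25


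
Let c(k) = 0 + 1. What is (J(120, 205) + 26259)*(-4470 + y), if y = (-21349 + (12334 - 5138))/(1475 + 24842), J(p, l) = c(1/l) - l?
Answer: -3065400530865/26317 ≈ -1.1648e+8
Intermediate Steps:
c(k) = 1
J(p, l) = 1 - l
y = -14153/26317 (y = (-21349 + 7196)/26317 = -14153*1/26317 = -14153/26317 ≈ -0.53779)
(J(120, 205) + 26259)*(-4470 + y) = ((1 - 1*205) + 26259)*(-4470 - 14153/26317) = ((1 - 205) + 26259)*(-117651143/26317) = (-204 + 26259)*(-117651143/26317) = 26055*(-117651143/26317) = -3065400530865/26317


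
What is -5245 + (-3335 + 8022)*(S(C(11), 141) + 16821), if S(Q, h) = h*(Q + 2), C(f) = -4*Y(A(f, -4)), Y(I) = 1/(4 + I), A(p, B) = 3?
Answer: 558452144/7 ≈ 7.9779e+7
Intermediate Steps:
C(f) = -4/7 (C(f) = -4/(4 + 3) = -4/7)
S(Q, h) = h*(2 + Q)
-5245 + (-3335 + 8022)*(S(C(11), 141) + 16821) = -5245 + (-3335 + 8022)*(141*(2 - 4/7) + 16821) = -5245 + 4687*(141*(10/7) + 16821) = -5245 + 4687*(1410/7 + 16821) = -5245 + 4687*(119157/7) = -5245 + 558488859/7 = 558452144/7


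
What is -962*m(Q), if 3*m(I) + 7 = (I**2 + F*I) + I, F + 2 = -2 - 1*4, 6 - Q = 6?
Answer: 6734/3 ≈ 2244.7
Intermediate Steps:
Q = 0 (Q = 6 - 1*6 = 6 - 6 = 0)
F = -8 (F = -2 + (-2 - 1*4) = -2 + (-2 - 4) = -2 - 6 = -8)
m(I) = -7/3 - 7*I/3 + I**2/3 (m(I) = -7/3 + ((I**2 - 8*I) + I)/3 = -7/3 + (I**2 - 7*I)/3 = -7/3 + (-7*I/3 + I**2/3) = -7/3 - 7*I/3 + I**2/3)
-962*m(Q) = -962*(-7/3 - 7/3*0 + (1/3)*0**2) = -962*(-7/3 + 0 + (1/3)*0) = -962*(-7/3 + 0 + 0) = -962*(-7/3) = 6734/3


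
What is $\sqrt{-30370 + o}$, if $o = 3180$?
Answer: $i \sqrt{27190} \approx 164.89 i$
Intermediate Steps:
$\sqrt{-30370 + o} = \sqrt{-30370 + 3180} = \sqrt{-27190} = i \sqrt{27190}$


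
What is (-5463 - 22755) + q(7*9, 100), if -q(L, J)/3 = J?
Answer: -28518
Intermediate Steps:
q(L, J) = -3*J
(-5463 - 22755) + q(7*9, 100) = (-5463 - 22755) - 3*100 = -28218 - 300 = -28518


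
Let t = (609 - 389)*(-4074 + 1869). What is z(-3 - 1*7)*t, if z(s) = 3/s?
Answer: 145530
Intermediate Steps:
t = -485100 (t = 220*(-2205) = -485100)
z(-3 - 1*7)*t = (3/(-3 - 1*7))*(-485100) = (3/(-3 - 7))*(-485100) = (3/(-10))*(-485100) = (3*(-1/10))*(-485100) = -3/10*(-485100) = 145530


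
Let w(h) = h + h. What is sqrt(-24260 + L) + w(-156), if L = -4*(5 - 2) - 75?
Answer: -312 + I*sqrt(24347) ≈ -312.0 + 156.04*I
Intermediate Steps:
w(h) = 2*h
L = -87 (L = -12 - 75 = -87)
sqrt(-24260 + L) + w(-156) = sqrt(-24260 - 87) + 2*(-156) = sqrt(-24347) - 312 = I*sqrt(24347) - 312 = -312 + I*sqrt(24347)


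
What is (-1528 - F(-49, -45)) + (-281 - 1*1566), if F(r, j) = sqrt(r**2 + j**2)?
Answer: -3375 - sqrt(4426) ≈ -3441.5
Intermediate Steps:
F(r, j) = sqrt(j**2 + r**2)
(-1528 - F(-49, -45)) + (-281 - 1*1566) = (-1528 - sqrt((-45)**2 + (-49)**2)) + (-281 - 1*1566) = (-1528 - sqrt(2025 + 2401)) + (-281 - 1566) = (-1528 - sqrt(4426)) - 1847 = -3375 - sqrt(4426)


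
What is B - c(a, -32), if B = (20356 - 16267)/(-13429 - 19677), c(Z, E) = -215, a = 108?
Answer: 7113701/33106 ≈ 214.88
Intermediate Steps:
B = -4089/33106 (B = 4089/(-33106) = 4089*(-1/33106) = -4089/33106 ≈ -0.12351)
B - c(a, -32) = -4089/33106 - 1*(-215) = -4089/33106 + 215 = 7113701/33106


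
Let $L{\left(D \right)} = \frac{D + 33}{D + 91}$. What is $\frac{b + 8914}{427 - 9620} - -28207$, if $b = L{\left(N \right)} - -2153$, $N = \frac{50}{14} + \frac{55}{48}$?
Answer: $\frac{287559134919}{10195037} \approx 28206.0$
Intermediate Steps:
$N = \frac{1585}{336}$ ($N = 50 \cdot \frac{1}{14} + 55 \cdot \frac{1}{48} = \frac{25}{7} + \frac{55}{48} = \frac{1585}{336} \approx 4.7173$)
$L{\left(D \right)} = \frac{33 + D}{91 + D}$
$b = \frac{2388114}{1109}$ ($b = \frac{33 + \frac{1585}{336}}{91 + \frac{1585}{336}} - -2153 = \frac{1}{\frac{32161}{336}} \cdot \frac{12673}{336} + 2153 = \frac{336}{32161} \cdot \frac{12673}{336} + 2153 = \frac{437}{1109} + 2153 = \frac{2388114}{1109} \approx 2153.4$)
$\frac{b + 8914}{427 - 9620} - -28207 = \frac{\frac{2388114}{1109} + 8914}{427 - 9620} - -28207 = \frac{12273740}{1109 \left(-9193\right)} + 28207 = \frac{12273740}{1109} \left(- \frac{1}{9193}\right) + 28207 = - \frac{12273740}{10195037} + 28207 = \frac{287559134919}{10195037}$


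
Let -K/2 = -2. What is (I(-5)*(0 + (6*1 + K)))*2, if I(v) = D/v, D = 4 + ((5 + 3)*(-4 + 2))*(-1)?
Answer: -80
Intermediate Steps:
K = 4 (K = -2*(-2) = 4)
D = 20 (D = 4 + (8*(-2))*(-1) = 4 - 16*(-1) = 4 + 16 = 20)
I(v) = 20/v
(I(-5)*(0 + (6*1 + K)))*2 = ((20/(-5))*(0 + (6*1 + 4)))*2 = ((20*(-1/5))*(0 + (6 + 4)))*2 = -4*(0 + 10)*2 = -4*10*2 = -40*2 = -80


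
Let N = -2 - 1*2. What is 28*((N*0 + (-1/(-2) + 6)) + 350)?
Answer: 9982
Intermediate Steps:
N = -4 (N = -2 - 2 = -4)
28*((N*0 + (-1/(-2) + 6)) + 350) = 28*((-4*0 + (-1/(-2) + 6)) + 350) = 28*((0 + (-1*(-1/2) + 6)) + 350) = 28*((0 + (1/2 + 6)) + 350) = 28*((0 + 13/2) + 350) = 28*(13/2 + 350) = 28*(713/2) = 9982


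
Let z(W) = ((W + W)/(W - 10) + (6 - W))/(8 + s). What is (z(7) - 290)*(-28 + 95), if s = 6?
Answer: -817199/42 ≈ -19457.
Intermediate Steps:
z(W) = 3/7 - W/14 + W/(7*(-10 + W)) (z(W) = ((W + W)/(W - 10) + (6 - W))/(8 + 6) = ((2*W)/(-10 + W) + (6 - W))/14 = (2*W/(-10 + W) + (6 - W))*(1/14) = (6 - W + 2*W/(-10 + W))*(1/14) = 3/7 - W/14 + W/(7*(-10 + W)))
(z(7) - 290)*(-28 + 95) = ((-60 - 1*7² + 18*7)/(14*(-10 + 7)) - 290)*(-28 + 95) = ((1/14)*(-60 - 1*49 + 126)/(-3) - 290)*67 = ((1/14)*(-⅓)*(-60 - 49 + 126) - 290)*67 = ((1/14)*(-⅓)*17 - 290)*67 = (-17/42 - 290)*67 = -12197/42*67 = -817199/42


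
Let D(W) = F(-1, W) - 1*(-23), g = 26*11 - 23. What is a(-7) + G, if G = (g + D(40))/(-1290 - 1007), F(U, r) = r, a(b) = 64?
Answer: 146682/2297 ≈ 63.858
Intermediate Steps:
g = 263 (g = 286 - 23 = 263)
D(W) = 23 + W (D(W) = W - 1*(-23) = W + 23 = 23 + W)
G = -326/2297 (G = (263 + (23 + 40))/(-1290 - 1007) = (263 + 63)/(-2297) = 326*(-1/2297) = -326/2297 ≈ -0.14192)
a(-7) + G = 64 - 326/2297 = 146682/2297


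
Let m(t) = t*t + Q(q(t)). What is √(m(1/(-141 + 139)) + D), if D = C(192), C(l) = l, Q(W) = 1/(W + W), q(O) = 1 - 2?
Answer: √767/2 ≈ 13.847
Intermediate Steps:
q(O) = -1
Q(W) = 1/(2*W)
D = 192
m(t) = -½ + t² (m(t) = t*t + (½)/(-1) = t² + (½)*(-1) = t² - ½ = -½ + t²)
√(m(1/(-141 + 139)) + D) = √((-½ + (1/(-141 + 139))²) + 192) = √((-½ + (1/(-2))²) + 192) = √((-½ + (-½)²) + 192) = √((-½ + ¼) + 192) = √(-¼ + 192) = √(767/4) = √767/2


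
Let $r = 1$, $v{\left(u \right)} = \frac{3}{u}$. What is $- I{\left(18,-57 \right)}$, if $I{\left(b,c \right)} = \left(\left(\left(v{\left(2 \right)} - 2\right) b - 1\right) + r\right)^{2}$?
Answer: $-81$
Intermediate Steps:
$I{\left(b,c \right)} = \frac{b^{2}}{4}$ ($I{\left(b,c \right)} = \left(\left(\left(\frac{3}{2} - 2\right) b - 1\right) + 1\right)^{2} = \left(\left(- \frac{b}{2} - 1\right) + 1\right)^{2} = \left(\left(-1 - \frac{b}{2}\right) + 1\right)^{2} = \left(- \frac{b}{2}\right)^{2} = \frac{b^{2}}{4}$)
$- I{\left(18,-57 \right)} = - \frac{18^{2}}{4} = - \frac{324}{4} = \left(-1\right) 81 = -81$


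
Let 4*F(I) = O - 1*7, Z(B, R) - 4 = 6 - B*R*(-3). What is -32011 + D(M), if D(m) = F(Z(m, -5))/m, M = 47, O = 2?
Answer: -6018073/188 ≈ -32011.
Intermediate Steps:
Z(B, R) = 10 + 3*B*R (Z(B, R) = 4 + (6 - B*R*(-3)) = 4 + (6 - (-3)*B*R) = 4 + (6 + 3*B*R) = 10 + 3*B*R)
F(I) = -5/4 (F(I) = (2 - 1*7)/4 = (2 - 7)/4 = (¼)*(-5) = -5/4)
D(m) = -5/(4*m)
-32011 + D(M) = -32011 - 5/4/47 = -32011 - 5/4*1/47 = -32011 - 5/188 = -6018073/188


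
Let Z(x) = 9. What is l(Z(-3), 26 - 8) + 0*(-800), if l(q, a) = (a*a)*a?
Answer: 5832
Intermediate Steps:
l(q, a) = a³ (l(q, a) = a²*a = a³)
l(Z(-3), 26 - 8) + 0*(-800) = (26 - 8)³ + 0*(-800) = 18³ + 0 = 5832 + 0 = 5832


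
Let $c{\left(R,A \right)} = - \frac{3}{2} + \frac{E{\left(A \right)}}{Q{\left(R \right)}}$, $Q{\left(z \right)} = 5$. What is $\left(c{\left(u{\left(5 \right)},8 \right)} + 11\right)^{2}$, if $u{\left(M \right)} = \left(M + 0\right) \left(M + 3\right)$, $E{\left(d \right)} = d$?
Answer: $\frac{12321}{100} \approx 123.21$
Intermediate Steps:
$u{\left(M \right)} = M \left(3 + M\right)$
$c{\left(R,A \right)} = - \frac{3}{2} + \frac{A}{5}$
$\left(c{\left(u{\left(5 \right)},8 \right)} + 11\right)^{2} = \left(\left(- \frac{3}{2} + \frac{1}{5} \cdot 8\right) + 11\right)^{2} = \left(\left(- \frac{3}{2} + \frac{8}{5}\right) + 11\right)^{2} = \left(\frac{1}{10} + 11\right)^{2} = \left(\frac{111}{10}\right)^{2} = \frac{12321}{100}$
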